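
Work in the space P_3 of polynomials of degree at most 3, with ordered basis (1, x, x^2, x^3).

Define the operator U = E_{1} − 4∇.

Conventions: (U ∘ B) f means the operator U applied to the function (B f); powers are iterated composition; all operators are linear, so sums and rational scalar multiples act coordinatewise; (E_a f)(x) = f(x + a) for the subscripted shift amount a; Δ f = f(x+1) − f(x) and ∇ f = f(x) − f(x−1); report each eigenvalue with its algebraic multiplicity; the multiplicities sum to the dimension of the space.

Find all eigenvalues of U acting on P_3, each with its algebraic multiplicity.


image of 1: 1
image of x: x - 3
image of x^2: x^2 - 6x + 5
image of x^3: x^3 - 9x^2 + 15x - 3
the matrix is upper triangular; its diagonal is (1, 1, 1, 1)
for a triangular matrix the eigenvalues are the diagonal entries, with algebraic multiplicity their repetition count

λ = 1 (multiplicity 4)


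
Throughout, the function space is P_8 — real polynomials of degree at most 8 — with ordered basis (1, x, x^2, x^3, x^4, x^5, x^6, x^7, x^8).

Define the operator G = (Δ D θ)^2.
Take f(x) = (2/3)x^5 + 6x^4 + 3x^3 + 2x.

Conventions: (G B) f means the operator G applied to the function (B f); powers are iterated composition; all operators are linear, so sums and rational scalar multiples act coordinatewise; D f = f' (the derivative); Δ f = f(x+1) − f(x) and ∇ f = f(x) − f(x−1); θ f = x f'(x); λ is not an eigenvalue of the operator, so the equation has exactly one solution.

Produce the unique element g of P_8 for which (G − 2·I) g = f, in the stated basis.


the image equals g(x) = -(1/3)x^5 - 3x^4 - (3/2)x^3 - 301x - 538

write g with unknown coordinates in the stated basis and equate coefficients in (G − 2·I) g = f
solving from the highest basis element down gives g = -(1/3)x^5 - 3x^4 - (3/2)x^3 - 301x - 538
check: G g = -600x - 1076
so G g − 2·g = (2/3)x^5 + 6x^4 + 3x^3 + 2x = f ✓


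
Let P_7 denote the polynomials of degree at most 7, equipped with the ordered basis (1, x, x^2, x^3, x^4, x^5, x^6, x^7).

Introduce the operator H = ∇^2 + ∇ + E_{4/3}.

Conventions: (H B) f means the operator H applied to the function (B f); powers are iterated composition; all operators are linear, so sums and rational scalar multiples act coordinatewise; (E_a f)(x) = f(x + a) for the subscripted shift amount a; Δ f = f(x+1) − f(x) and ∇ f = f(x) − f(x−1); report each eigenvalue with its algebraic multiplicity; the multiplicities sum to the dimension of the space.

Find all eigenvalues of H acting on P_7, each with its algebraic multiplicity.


image of 1: 1
image of x: x + 7/3
image of x^2: x^2 + (14/3)x + 25/9
image of x^3: x^3 + 7x^2 + (25/3)x - 71/27
image of x^4: x^4 + (28/3)x^3 + (50/3)x^2 - (284/27)x + 1309/81
image of x^5: x^5 + (35/3)x^4 + (250/9)x^3 - (710/27)x^2 + (6545/81)x - 6023/243
image of x^6: x^6 + 14x^5 + (125/3)x^4 - (1420/27)x^3 + (6545/27)x^2 - (12046/81)x + 48565/729
image of x^7: x^7 + (49/3)x^6 + (175/3)x^5 - (2485/27)x^4 + (45815/81)x^3 - (42161/81)x^2 + (339955/729)x - 256991/2187
the matrix is upper triangular; its diagonal is (1, 1, 1, 1, 1, 1, 1, 1)
for a triangular matrix the eigenvalues are the diagonal entries, with algebraic multiplicity their repetition count

λ = 1 (multiplicity 8)


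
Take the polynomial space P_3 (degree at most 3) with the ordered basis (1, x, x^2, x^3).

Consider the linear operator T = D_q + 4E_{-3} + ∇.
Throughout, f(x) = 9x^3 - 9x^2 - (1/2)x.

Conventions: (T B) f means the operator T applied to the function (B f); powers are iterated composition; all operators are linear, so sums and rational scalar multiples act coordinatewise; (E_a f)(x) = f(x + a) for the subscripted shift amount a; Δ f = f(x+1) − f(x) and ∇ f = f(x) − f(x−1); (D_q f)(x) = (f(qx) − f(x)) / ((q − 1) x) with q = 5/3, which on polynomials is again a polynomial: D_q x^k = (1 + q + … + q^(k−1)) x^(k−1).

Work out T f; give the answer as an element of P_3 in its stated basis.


the image equals g(x) = 36x^3 - 284x^2 + 1117x - 1273

D_q f = 49x^2 - 24x - 1/2
E_{-3} f = 9x^3 - 90x^2 + (593/2)x - 645/2
(4E_{-3}) f = 36x^3 - 360x^2 + 1186x - 1290
∇ f = 27x^2 - 45x + 35/2
(D_q + 4E_{-3} + ∇) f = 36x^3 - 284x^2 + 1117x - 1273


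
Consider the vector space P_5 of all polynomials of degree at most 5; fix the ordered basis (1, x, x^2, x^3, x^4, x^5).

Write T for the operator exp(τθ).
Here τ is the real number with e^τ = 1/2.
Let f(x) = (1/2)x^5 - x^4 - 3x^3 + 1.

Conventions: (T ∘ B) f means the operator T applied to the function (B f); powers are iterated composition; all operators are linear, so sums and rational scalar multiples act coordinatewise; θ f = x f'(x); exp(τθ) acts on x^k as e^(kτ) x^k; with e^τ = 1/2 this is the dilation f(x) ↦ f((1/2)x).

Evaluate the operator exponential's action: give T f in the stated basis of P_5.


the image equals g(x) = (1/64)x^5 - (1/16)x^4 - (3/8)x^3 + 1

exp(τθ) x^k = e^(kτ) x^k; with e^τ = 1/2 this sends x^k to (1/2)^k x^k
x^3 ↦ 1/8 x^3
x^4 ↦ 1/16 x^4
x^5 ↦ 1/32 x^5
applying this coordinatewise to f: exp(τθ) f = (1/64)x^5 - (1/16)x^4 - (3/8)x^3 + 1


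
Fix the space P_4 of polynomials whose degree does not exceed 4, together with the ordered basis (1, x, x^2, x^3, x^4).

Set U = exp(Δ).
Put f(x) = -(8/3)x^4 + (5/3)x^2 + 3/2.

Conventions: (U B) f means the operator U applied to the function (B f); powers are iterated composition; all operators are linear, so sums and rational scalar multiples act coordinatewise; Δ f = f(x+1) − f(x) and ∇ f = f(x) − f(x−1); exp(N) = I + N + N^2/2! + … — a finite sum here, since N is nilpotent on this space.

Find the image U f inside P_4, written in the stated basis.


order-1 term: -(32/3)x^3 - 16x^2 - (22/3)x - 1
order-2 term: -16x^2 - 32x - 17
order-3 term: -(32/3)x - 16
order-4 term: -8/3
the series for exp(Δ) f terminates at order 4
exp(Δ) f = -(8/3)x^4 - (32/3)x^3 - (91/3)x^2 - 50x - 211/6

g(x) = -(8/3)x^4 - (32/3)x^3 - (91/3)x^2 - 50x - 211/6


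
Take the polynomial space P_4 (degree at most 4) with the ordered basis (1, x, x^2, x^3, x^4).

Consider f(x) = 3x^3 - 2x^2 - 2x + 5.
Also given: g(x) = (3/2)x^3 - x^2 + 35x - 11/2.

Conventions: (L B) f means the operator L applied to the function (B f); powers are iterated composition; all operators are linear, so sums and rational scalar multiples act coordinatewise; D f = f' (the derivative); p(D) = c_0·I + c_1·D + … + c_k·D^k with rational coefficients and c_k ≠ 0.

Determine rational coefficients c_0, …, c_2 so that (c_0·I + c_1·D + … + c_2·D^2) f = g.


D^0 f = 3x^3 - 2x^2 - 2x + 5
D^1 f = 9x^2 - 4x - 2
D^2 f = 18x - 4
matching coefficients of g against c_0 f + c_1 Df + … from the top degree down determines the c_i
solution: c_0 = 1/2, c_1 = 0, c_2 = 2

c_0 = 1/2, c_1 = 0, c_2 = 2


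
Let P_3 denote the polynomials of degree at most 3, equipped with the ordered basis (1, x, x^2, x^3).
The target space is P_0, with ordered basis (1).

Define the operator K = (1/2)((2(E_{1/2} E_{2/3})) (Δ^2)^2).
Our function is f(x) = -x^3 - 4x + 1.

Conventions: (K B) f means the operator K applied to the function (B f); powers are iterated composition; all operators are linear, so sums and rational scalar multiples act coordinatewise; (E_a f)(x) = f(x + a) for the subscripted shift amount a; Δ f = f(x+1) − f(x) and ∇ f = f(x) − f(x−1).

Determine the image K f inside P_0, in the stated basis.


Δ f = -3x^2 - 3x - 5
Δ Δ f = -6x - 6
Δ Δ^2 f = -6
Δ Δ Δ^2 f = 0
E_{2/3} (Δ^2)^2 f = 0
E_{1/2} E_{2/3} (Δ^2)^2 f = 0
(2(E_{1/2} E_{2/3})) (Δ^2)^2 f = 0
((1/2)((2(E_{1/2} E_{2/3})) (Δ^2)^2)) f = 0

the result is g(x) = 0


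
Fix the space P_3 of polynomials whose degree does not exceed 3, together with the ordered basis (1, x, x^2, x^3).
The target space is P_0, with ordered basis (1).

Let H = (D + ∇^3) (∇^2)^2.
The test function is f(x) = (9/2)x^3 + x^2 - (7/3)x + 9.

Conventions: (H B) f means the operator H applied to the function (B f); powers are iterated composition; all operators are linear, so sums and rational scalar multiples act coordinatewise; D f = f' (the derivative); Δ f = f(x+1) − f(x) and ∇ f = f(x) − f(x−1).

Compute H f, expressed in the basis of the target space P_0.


the result is g(x) = 0

∇ f = (27/2)x^2 - (23/2)x + 7/6
∇ ∇ f = 27x - 25
∇ ∇^2 f = 27
∇ ∇ ∇^2 f = 0
D (∇^2)^2 f = 0
∇ (∇^2)^2 f = 0
∇ ∇ (∇^2)^2 f = 0
∇ ∇ ∇ (∇^2)^2 f = 0
(D + ∇^3) (∇^2)^2 f = 0


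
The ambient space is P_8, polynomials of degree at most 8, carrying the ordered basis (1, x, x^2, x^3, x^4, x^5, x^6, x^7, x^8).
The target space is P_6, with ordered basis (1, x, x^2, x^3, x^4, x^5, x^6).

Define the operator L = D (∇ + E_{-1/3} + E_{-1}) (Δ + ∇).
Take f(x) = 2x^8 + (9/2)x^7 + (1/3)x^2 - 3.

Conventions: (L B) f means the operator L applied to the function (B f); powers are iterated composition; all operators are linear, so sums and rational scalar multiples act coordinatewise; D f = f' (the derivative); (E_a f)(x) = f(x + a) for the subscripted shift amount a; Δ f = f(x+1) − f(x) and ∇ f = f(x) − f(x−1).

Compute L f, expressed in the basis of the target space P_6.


the result is g(x) = 448x^6 + 308x^5 + (5950/3)x^4 + (34580/27)x^3 + (19768/27)x^2 + (46970/81)x - 13672/729

Δ f = 16x^7 + (175/2)x^6 + (413/2)x^5 + (595/2)x^4 + (539/2)x^3 + (301/2)x^2 + (289/6)x + 41/6
∇ f = 16x^7 - (49/2)x^6 + (35/2)x^5 + (35/2)x^4 - (91/2)x^3 + (77/2)x^2 - (89/6)x + 13/6
(Δ + ∇) f = 32x^7 + 63x^6 + 224x^5 + 315x^4 + 224x^3 + 189x^2 + (100/3)x + 9
∇ (Δ + ∇) f = 224x^6 - 294x^5 + 1295x^4 - 840x^3 + 749x^2 - 161/3
E_{-1/3} (Δ + ∇) f = 32x^7 - (35/3)x^6 + (518/3)x^5 + (140/27)x^4 + (1624/81)x^3 + (8176/81)x^2 - (37972/729)x + 29812/2187
E_{-1} (Δ + ∇) f = 32x^7 - 161x^6 + 518x^5 - 980x^4 + 1064x^3 - 560x^2 + (100/3)x + 188/3
(∇ + E_{-1/3} + E_{-1}) (Δ + ∇) f = 64x^7 + (154/3)x^6 + (1190/3)x^5 + (8645/27)x^4 + (19768/81)x^3 + (23485/81)x^2 - (13672/729)x + 49495/2187
D (∇ + E_{-1/3} + E_{-1}) (Δ + ∇) f = 448x^6 + 308x^5 + (5950/3)x^4 + (34580/27)x^3 + (19768/27)x^2 + (46970/81)x - 13672/729


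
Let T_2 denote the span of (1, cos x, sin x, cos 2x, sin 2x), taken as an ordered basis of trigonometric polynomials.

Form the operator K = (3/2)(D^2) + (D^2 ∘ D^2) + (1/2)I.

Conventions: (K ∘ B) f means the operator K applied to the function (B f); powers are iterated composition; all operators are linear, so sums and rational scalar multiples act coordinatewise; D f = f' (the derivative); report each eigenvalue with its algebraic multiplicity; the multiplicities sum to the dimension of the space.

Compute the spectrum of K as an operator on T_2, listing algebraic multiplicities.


image of 1: 1/2
image of cos x: 0
image of sin x: 0
image of cos 2x: (21/2)cos 2x
image of sin 2x: (21/2)sin 2x
the matrix is diagonal; its diagonal is (1/2, 0, 0, 21/2, 21/2)
for a triangular matrix the eigenvalues are the diagonal entries, with algebraic multiplicity their repetition count

λ = 0 (multiplicity 2), λ = 1/2 (multiplicity 1), λ = 21/2 (multiplicity 2)


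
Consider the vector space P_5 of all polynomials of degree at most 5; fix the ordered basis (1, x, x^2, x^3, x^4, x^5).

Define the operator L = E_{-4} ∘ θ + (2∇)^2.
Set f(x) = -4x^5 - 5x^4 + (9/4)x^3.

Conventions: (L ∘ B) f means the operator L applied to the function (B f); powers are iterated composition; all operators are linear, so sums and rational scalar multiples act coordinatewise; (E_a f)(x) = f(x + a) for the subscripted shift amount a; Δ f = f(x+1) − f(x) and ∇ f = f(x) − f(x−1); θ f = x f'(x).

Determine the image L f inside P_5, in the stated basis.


the result is g(x) = -20x^5 + 380x^4 - (12773/4)x^3 + 11519x^2 - 20742x + 15074

θ f = -20x^5 - 20x^4 + (27/4)x^3
E_{-4} θ f = -20x^5 + 380x^4 - (11493/4)x^3 + 10799x^2 - 20156x + 14928
∇ f = -20x^4 + 20x^3 - (13/4)x^2 - (27/4)x + 13/4
(2∇) f = -40x^4 + 40x^3 - (13/2)x^2 - (27/2)x + 13/2
∇ (2∇) f = -160x^3 + 360x^2 - 293x + 73
(2∇) (2∇) f = -320x^3 + 720x^2 - 586x + 146
(E_{-4} ∘ θ + (2∇)^2) f = -20x^5 + 380x^4 - (12773/4)x^3 + 11519x^2 - 20742x + 15074


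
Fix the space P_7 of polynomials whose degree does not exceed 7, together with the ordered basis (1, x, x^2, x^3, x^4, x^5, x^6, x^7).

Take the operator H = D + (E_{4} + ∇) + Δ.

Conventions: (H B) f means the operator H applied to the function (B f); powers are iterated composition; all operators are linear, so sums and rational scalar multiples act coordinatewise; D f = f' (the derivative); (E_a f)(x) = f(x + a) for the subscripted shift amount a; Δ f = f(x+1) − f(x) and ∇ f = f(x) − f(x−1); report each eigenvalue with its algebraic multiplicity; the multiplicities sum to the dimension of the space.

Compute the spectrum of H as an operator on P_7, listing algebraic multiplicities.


λ = 1 (multiplicity 8)

image of 1: 1
image of x: x + 7
image of x^2: x^2 + 14x + 16
image of x^3: x^3 + 21x^2 + 48x + 66
image of x^4: x^4 + 28x^3 + 96x^2 + 264x + 256
image of x^5: x^5 + 35x^4 + 160x^3 + 660x^2 + 1280x + 1026
image of x^6: x^6 + 42x^5 + 240x^4 + 1320x^3 + 3840x^2 + 6156x + 4096
image of x^7: x^7 + 49x^6 + 336x^5 + 2310x^4 + 8960x^3 + 21546x^2 + 28672x + 16386
the matrix is upper triangular; its diagonal is (1, 1, 1, 1, 1, 1, 1, 1)
for a triangular matrix the eigenvalues are the diagonal entries, with algebraic multiplicity their repetition count


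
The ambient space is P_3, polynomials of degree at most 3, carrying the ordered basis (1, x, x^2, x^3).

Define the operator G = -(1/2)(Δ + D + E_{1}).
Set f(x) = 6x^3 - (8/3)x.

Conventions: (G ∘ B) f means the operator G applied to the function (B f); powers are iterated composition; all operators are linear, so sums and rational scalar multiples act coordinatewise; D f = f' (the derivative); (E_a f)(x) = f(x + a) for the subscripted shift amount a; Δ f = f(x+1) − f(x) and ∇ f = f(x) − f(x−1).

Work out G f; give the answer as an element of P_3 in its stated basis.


the result is g(x) = -3x^3 - 27x^2 - (50/3)x - 2

Δ f = 18x^2 + 18x + 10/3
D f = 18x^2 - 8/3
E_{1} f = 6x^3 + 18x^2 + (46/3)x + 10/3
(Δ + D + E_{1}) f = 6x^3 + 54x^2 + (100/3)x + 4
(-(1/2)(Δ + D + E_{1})) f = -3x^3 - 27x^2 - (50/3)x - 2


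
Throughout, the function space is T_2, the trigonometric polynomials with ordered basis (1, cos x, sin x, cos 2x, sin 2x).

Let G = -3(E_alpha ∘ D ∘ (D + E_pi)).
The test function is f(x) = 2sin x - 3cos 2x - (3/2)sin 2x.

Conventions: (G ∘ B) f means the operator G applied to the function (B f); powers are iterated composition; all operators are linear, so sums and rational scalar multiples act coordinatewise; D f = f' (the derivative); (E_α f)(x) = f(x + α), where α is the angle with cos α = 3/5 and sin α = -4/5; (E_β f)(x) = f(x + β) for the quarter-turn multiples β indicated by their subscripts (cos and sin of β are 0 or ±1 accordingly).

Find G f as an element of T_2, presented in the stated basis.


g(x) = -(6/5)cos x + (42/5)sin x + (1053/25)cos 2x - (396/25)sin 2x

D f = 2cos x - 3cos 2x + 6sin 2x
E_pi f = -2sin x - 3cos 2x - (3/2)sin 2x
(D + E_pi) f = 2cos x - 2sin x - 6cos 2x + (9/2)sin 2x
D (D + E_pi) f = -2cos x - 2sin x + 9cos 2x + 12sin 2x
E_alpha D (D + E_pi) f = (2/5)cos x - (14/5)sin x - (351/25)cos 2x + (132/25)sin 2x
(-3(E_alpha ∘ D ∘ (D + E_pi))) f = -(6/5)cos x + (42/5)sin x + (1053/25)cos 2x - (396/25)sin 2x


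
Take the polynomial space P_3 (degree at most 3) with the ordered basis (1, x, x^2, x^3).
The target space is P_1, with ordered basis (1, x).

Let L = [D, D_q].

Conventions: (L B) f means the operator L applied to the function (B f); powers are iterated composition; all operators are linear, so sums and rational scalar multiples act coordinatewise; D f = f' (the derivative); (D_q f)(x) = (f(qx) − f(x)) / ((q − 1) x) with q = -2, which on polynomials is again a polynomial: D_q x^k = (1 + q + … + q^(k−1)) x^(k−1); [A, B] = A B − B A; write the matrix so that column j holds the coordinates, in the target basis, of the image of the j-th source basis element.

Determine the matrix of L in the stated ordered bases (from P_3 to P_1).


image of 1: 0
image of x: 0
image of x^2: -3
image of x^3: 9x
each image's coordinates form column j of the matrix

the matrix is [[0, 0, -3, 0]; [0, 0, 0, 9]] (rows listed top to bottom)


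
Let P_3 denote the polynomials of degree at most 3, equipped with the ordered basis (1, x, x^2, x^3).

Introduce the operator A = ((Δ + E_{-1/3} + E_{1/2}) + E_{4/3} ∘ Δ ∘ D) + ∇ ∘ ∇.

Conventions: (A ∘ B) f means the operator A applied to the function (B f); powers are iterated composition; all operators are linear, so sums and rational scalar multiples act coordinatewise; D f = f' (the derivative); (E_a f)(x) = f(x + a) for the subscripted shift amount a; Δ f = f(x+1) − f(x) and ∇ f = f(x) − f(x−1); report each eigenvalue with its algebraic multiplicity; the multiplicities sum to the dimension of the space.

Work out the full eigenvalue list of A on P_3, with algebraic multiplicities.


λ = 2 (multiplicity 4)

image of 1: 2
image of x: 2x + 7/6
image of x^2: 2x^2 + (7/3)x + 193/36
image of x^3: 2x^3 + (7/2)x^2 + (193/12)x + 1315/216
the matrix is upper triangular; its diagonal is (2, 2, 2, 2)
for a triangular matrix the eigenvalues are the diagonal entries, with algebraic multiplicity their repetition count


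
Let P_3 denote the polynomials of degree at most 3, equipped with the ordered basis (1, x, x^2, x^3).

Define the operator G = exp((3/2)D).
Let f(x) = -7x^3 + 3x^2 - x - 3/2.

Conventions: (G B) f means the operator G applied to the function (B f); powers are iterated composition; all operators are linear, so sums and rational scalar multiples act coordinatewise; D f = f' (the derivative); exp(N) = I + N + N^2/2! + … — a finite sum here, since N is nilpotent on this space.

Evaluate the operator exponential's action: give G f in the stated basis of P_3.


the image equals g(x) = -7x^3 - (57/2)x^2 - (157/4)x - 159/8

order-1 term: -(63/2)x^2 + 9x - 3/2
order-2 term: -(189/4)x + 27/4
order-3 term: -189/8
the series for exp((3/2)D) f terminates at order 3
exp((3/2)D) f = -7x^3 - (57/2)x^2 - (157/4)x - 159/8


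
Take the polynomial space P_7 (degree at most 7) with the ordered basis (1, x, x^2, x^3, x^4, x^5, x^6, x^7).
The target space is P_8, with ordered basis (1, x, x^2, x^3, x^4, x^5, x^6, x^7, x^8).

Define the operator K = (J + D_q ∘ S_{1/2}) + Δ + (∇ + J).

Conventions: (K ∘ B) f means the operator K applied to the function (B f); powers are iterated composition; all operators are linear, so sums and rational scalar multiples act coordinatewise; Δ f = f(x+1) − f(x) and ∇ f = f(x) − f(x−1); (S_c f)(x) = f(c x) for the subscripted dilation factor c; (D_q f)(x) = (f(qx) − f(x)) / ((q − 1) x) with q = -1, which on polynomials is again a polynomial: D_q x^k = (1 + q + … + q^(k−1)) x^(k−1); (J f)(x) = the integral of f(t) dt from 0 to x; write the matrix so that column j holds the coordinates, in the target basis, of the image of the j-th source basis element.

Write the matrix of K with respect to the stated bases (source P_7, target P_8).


the matrix is [[0, 5/2, 0, 2, 0, 2, 0, 2]; [2, 0, 4, 0, 8, 0, 12, 0]; [0, 1, 0, 49/8, 0, 20, 0, 42]; [0, 0, 2/3, 0, 8, 0, 40, 0]; [0, 0, 0, 1/2, 0, 321/32, 0, 70]; [0, 0, 0, 0, 2/5, 0, 12, 0]; [0, 0, 0, 0, 0, 1/3, 0, 1793/128]; [0, 0, 0, 0, 0, 0, 2/7, 0]; [0, 0, 0, 0, 0, 0, 0, 1/4]] (rows listed top to bottom)

image of 1: 2x
image of x: x^2 + 5/2
image of x^2: (2/3)x^3 + 4x
image of x^3: (1/2)x^4 + (49/8)x^2 + 2
image of x^4: (2/5)x^5 + 8x^3 + 8x
image of x^5: (1/3)x^6 + (321/32)x^4 + 20x^2 + 2
image of x^6: (2/7)x^7 + 12x^5 + 40x^3 + 12x
image of x^7: (1/4)x^8 + (1793/128)x^6 + 70x^4 + 42x^2 + 2
each image's coordinates form column j of the matrix


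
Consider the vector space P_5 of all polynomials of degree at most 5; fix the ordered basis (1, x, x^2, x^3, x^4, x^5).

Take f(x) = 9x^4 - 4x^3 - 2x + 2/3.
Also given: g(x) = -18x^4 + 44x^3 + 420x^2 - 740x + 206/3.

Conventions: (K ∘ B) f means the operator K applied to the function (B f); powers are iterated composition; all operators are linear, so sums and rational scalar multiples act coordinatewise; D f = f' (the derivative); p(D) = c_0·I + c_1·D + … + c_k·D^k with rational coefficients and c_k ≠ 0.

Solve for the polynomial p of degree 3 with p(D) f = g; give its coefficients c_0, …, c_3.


c_0 = -2, c_1 = 1, c_2 = 4, c_3 = -3

D^0 f = 9x^4 - 4x^3 - 2x + 2/3
D^1 f = 36x^3 - 12x^2 - 2
D^2 f = 108x^2 - 24x
D^3 f = 216x - 24
matching coefficients of g against c_0 f + c_1 Df + … from the top degree down determines the c_i
solution: c_0 = -2, c_1 = 1, c_2 = 4, c_3 = -3


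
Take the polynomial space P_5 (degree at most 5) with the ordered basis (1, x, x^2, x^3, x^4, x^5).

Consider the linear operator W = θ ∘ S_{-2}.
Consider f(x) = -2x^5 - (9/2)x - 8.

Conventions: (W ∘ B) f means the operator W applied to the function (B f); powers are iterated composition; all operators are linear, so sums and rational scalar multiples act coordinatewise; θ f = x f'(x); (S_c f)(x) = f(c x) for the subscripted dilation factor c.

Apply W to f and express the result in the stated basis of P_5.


S_{-2} f = 64x^5 + 9x - 8
θ S_{-2} f = 320x^5 + 9x

g(x) = 320x^5 + 9x


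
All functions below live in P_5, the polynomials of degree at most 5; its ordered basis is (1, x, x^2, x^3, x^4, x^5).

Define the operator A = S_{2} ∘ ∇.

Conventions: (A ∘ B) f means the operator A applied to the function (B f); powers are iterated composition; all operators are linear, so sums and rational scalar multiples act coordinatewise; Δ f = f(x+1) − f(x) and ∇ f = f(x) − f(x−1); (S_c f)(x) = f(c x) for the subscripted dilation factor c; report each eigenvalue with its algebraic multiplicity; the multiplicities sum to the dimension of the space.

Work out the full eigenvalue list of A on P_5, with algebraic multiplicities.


image of 1: 0
image of x: 1
image of x^2: 4x - 1
image of x^3: 12x^2 - 6x + 1
image of x^4: 32x^3 - 24x^2 + 8x - 1
image of x^5: 80x^4 - 80x^3 + 40x^2 - 10x + 1
the matrix is upper triangular; its diagonal is (0, 0, 0, 0, 0, 0)
for a triangular matrix the eigenvalues are the diagonal entries, with algebraic multiplicity their repetition count

λ = 0 (multiplicity 6)


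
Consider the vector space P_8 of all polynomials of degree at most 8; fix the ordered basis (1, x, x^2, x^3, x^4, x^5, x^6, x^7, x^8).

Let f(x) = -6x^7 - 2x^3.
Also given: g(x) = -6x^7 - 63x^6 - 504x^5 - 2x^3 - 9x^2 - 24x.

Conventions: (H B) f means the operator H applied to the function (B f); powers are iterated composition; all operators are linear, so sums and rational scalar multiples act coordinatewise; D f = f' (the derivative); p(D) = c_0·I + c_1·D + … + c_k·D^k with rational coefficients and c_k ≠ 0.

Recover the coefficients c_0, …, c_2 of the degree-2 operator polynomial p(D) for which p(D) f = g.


D^0 f = -6x^7 - 2x^3
D^1 f = -42x^6 - 6x^2
D^2 f = -252x^5 - 12x
matching coefficients of g against c_0 f + c_1 Df + … from the top degree down determines the c_i
solution: c_0 = 1, c_1 = 3/2, c_2 = 2

p(D) = I + (3/2)·D + 2·D^2, i.e. c_0 = 1, c_1 = 3/2, c_2 = 2


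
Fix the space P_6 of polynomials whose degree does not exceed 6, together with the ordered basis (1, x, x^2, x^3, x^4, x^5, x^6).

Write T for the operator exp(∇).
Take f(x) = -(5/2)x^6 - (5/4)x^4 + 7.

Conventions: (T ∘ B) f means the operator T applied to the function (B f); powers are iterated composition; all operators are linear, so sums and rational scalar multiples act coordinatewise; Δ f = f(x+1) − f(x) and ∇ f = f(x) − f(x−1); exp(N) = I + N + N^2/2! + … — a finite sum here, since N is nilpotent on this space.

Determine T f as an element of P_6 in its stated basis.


order-1 term: -15x^5 + (75/2)x^4 - 55x^3 + 45x^2 - 20x + 15/4
order-2 term: -(75/2)x^4 + 150x^3 - 270x^2 + 240x - 345/4
order-3 term: -50x^3 + 225x^2 - 380x + 465/2
order-4 term: -(75/2)x^2 + 150x - 655/4
order-5 term: -15x + 75/2
order-6 term: -5/2
the series for exp(∇) f terminates at order 6
exp(∇) f = -(5/2)x^6 - 15x^5 - (5/4)x^4 + 45x^3 - (75/2)x^2 - 25x + 113/4

the image equals g(x) = -(5/2)x^6 - 15x^5 - (5/4)x^4 + 45x^3 - (75/2)x^2 - 25x + 113/4


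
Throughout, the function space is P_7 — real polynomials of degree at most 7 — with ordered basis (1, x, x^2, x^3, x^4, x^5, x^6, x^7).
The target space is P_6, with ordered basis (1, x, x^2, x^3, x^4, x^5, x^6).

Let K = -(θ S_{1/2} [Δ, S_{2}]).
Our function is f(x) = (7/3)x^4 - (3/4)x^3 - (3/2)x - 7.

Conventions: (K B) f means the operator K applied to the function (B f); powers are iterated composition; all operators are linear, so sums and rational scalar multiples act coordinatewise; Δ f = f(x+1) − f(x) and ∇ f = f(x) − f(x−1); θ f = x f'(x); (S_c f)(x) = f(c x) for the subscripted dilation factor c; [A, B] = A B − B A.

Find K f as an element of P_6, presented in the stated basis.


the result is g(x) = -28x^3 - (159/2)x^2 - (703/12)x

S_{2} f = (112/3)x^4 - 6x^3 - 3x - 7
Δ S_{2} f = (448/3)x^3 + 206x^2 + (394/3)x + 85/3
Δ f = (28/3)x^3 + (47/4)x^2 + (85/12)x + 1/12
S_{2} Δ f = (224/3)x^3 + 47x^2 + (85/6)x + 1/12
[Δ, S_{2}] f = (224/3)x^3 + 159x^2 + (703/6)x + 113/4
S_{1/2} [Δ, S_{2}] f = (28/3)x^3 + (159/4)x^2 + (703/12)x + 113/4
θ S_{1/2} [Δ, S_{2}] f = 28x^3 + (159/2)x^2 + (703/12)x
(-(θ S_{1/2} [Δ, S_{2}])) f = -28x^3 - (159/2)x^2 - (703/12)x


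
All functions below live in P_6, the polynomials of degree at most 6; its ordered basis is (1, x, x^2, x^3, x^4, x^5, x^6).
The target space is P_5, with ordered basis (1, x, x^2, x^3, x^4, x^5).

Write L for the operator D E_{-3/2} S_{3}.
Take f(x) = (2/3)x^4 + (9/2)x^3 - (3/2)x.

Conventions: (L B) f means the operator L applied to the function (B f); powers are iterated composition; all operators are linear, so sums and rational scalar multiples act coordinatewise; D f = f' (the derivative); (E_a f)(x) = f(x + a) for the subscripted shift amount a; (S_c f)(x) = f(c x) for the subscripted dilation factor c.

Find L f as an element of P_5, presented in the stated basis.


the image equals g(x) = 216x^3 - (1215/2)x^2 + (729/2)x + 693/8

S_{3} f = 54x^4 + (243/2)x^3 - (9/2)x
E_{-3/2} S_{3} f = 54x^4 - (405/2)x^3 + (729/4)x^2 + (693/8)x - 2079/16
D (E_{-3/2} S_{3}) f = 216x^3 - (1215/2)x^2 + (729/2)x + 693/8


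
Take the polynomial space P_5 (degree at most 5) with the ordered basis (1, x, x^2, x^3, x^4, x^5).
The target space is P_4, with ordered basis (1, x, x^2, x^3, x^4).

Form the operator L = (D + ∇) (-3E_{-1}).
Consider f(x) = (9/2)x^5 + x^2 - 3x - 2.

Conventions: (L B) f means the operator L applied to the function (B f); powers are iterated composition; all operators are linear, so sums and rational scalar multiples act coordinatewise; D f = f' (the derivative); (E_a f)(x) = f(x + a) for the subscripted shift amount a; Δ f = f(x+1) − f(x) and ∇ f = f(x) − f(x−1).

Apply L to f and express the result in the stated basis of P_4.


the image equals g(x) = -135x^4 + 675x^3 - 1350x^2 + (2541/2)x - 453

E_{-1} f = (9/2)x^5 - (45/2)x^4 + 45x^3 - 44x^2 + (35/2)x - 5/2
(-3E_{-1}) f = -(27/2)x^5 + (135/2)x^4 - 135x^3 + 132x^2 - (105/2)x + 15/2
D (-3E_{-1}) f = -(135/2)x^4 + 270x^3 - 405x^2 + 264x - 105/2
∇ (-3E_{-1}) f = -(135/2)x^4 + 405x^3 - 945x^2 + (2013/2)x - 801/2
(D + ∇) (-3E_{-1}) f = -135x^4 + 675x^3 - 1350x^2 + (2541/2)x - 453


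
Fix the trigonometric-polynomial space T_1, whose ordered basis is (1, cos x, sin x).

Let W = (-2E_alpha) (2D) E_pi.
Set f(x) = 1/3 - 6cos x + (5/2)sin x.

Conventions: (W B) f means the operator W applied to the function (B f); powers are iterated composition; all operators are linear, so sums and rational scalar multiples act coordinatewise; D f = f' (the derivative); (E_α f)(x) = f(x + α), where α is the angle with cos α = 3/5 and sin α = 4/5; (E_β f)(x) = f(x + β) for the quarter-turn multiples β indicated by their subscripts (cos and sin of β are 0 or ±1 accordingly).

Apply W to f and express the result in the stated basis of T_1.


g(x) = (126/5)cos x + (32/5)sin x

E_pi f = 1/3 + 6cos x - (5/2)sin x
D E_pi f = -(5/2)cos x - 6sin x
(2D) E_pi f = -5cos x - 12sin x
E_alpha (2D) E_pi f = -(63/5)cos x - (16/5)sin x
(-2E_alpha) (2D) E_pi f = (126/5)cos x + (32/5)sin x


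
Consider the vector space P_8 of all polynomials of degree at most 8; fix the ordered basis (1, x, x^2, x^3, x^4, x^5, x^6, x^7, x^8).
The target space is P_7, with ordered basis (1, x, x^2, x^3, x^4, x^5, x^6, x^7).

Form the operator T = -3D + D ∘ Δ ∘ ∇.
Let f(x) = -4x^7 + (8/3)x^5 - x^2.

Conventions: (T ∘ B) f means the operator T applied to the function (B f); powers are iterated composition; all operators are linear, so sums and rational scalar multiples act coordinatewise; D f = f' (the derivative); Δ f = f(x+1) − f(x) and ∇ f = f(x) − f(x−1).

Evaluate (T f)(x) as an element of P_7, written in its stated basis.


D f = -28x^6 + (40/3)x^4 - 2x
(-3D) f = 84x^6 - 40x^4 + 6x
∇ f = -28x^6 + 84x^5 - (380/3)x^4 + (340/3)x^3 - (172/3)x^2 + (38/3)x - 1/3
Δ ∇ f = -168x^5 - (680/3)x^3 - (88/3)x - 2
D Δ ∇ f = -840x^4 - 680x^2 - 88/3
(-3D + D ∘ Δ ∘ ∇) f = 84x^6 - 880x^4 - 680x^2 + 6x - 88/3

the result is g(x) = 84x^6 - 880x^4 - 680x^2 + 6x - 88/3


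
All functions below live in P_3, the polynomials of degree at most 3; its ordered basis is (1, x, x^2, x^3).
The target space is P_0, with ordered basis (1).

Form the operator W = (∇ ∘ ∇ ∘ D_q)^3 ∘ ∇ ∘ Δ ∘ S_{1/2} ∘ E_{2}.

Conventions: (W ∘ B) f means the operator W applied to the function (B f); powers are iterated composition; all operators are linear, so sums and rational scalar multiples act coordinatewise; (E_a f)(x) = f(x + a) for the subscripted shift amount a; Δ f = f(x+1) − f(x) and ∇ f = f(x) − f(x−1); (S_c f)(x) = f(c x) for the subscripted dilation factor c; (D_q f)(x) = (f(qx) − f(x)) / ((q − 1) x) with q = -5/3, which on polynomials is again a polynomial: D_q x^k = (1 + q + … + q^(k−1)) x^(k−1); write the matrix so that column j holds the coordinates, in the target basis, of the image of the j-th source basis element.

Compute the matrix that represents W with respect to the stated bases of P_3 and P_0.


the matrix is [[0, 0, 0, 0]] (rows listed top to bottom)

image of 1: 0
image of x: 0
image of x^2: 0
image of x^3: 0
each image's coordinates form column j of the matrix


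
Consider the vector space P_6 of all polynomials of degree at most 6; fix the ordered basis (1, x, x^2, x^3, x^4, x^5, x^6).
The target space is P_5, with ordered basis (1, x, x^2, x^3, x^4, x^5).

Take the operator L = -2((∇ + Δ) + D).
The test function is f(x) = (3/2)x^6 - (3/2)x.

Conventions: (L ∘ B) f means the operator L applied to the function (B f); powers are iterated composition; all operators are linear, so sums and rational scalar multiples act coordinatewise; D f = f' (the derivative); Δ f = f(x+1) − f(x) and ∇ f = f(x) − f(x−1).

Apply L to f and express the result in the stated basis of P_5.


the image equals g(x) = -54x^5 - 120x^3 - 36x + 9

∇ f = 9x^5 - (45/2)x^4 + 30x^3 - (45/2)x^2 + 9x - 3
Δ f = 9x^5 + (45/2)x^4 + 30x^3 + (45/2)x^2 + 9x
(∇ + Δ) f = 18x^5 + 60x^3 + 18x - 3
D f = 9x^5 - 3/2
((∇ + Δ) + D) f = 27x^5 + 60x^3 + 18x - 9/2
(-2((∇ + Δ) + D)) f = -54x^5 - 120x^3 - 36x + 9


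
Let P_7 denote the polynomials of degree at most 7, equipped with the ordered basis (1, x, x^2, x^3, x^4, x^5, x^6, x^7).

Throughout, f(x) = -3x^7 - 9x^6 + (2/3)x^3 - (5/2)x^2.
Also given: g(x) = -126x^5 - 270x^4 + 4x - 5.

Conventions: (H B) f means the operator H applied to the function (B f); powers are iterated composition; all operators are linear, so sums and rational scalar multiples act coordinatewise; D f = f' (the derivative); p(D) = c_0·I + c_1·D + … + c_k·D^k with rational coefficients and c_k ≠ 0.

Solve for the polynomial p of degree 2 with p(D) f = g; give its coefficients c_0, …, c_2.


D^0 f = -3x^7 - 9x^6 + (2/3)x^3 - (5/2)x^2
D^1 f = -21x^6 - 54x^5 + 2x^2 - 5x
D^2 f = -126x^5 - 270x^4 + 4x - 5
matching coefficients of g against c_0 f + c_1 Df + … from the top degree down determines the c_i
solution: c_0 = 0, c_1 = 0, c_2 = 1

p(D) = D^2, i.e. c_0 = 0, c_1 = 0, c_2 = 1


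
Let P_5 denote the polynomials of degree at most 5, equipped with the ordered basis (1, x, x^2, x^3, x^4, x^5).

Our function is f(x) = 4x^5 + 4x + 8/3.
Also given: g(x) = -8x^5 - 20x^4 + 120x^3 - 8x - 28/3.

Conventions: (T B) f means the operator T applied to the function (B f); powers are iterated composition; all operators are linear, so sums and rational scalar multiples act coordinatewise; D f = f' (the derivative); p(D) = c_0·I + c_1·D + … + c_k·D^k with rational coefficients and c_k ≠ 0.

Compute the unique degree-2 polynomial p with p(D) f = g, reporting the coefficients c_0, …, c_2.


p(D) = -2·I − D + (3/2)·D^2, i.e. c_0 = -2, c_1 = -1, c_2 = 3/2

D^0 f = 4x^5 + 4x + 8/3
D^1 f = 20x^4 + 4
D^2 f = 80x^3
matching coefficients of g against c_0 f + c_1 Df + … from the top degree down determines the c_i
solution: c_0 = -2, c_1 = -1, c_2 = 3/2


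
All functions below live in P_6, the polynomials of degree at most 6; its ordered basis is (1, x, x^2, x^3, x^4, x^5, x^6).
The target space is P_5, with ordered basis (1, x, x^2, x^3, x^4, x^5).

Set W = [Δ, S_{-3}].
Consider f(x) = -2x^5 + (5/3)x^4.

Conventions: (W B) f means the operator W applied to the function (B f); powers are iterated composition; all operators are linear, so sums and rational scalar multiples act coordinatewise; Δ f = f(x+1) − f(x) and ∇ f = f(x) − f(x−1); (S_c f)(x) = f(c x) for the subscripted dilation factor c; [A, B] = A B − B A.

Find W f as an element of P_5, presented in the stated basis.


the result is g(x) = 3240x^4 + 5040x^3 + 5760x^2 + 2960x + 1864/3

S_{-3} f = 486x^5 + 135x^4
Δ S_{-3} f = 2430x^4 + 5400x^3 + 5670x^2 + 2970x + 621
Δ f = -10x^4 - (40/3)x^3 - 10x^2 - (10/3)x - 1/3
S_{-3} Δ f = -810x^4 + 360x^3 - 90x^2 + 10x - 1/3
[Δ, S_{-3}] f = 3240x^4 + 5040x^3 + 5760x^2 + 2960x + 1864/3


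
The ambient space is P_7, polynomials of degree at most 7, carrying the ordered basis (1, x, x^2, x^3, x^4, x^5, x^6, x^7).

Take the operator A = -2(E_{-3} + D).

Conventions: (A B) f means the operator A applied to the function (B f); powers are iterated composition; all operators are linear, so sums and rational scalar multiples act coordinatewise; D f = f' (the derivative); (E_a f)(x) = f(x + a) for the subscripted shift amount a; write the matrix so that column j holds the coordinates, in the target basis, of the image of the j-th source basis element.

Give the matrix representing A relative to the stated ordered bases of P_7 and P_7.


the matrix is [[-2, 4, -18, 54, -162, 486, -1458, 4374]; [0, -2, 8, -54, 216, -810, 2916, -10206]; [0, 0, -2, 12, -108, 540, -2430, 10206]; [0, 0, 0, -2, 16, -180, 1080, -5670]; [0, 0, 0, 0, -2, 20, -270, 1890]; [0, 0, 0, 0, 0, -2, 24, -378]; [0, 0, 0, 0, 0, 0, -2, 28]; [0, 0, 0, 0, 0, 0, 0, -2]] (rows listed top to bottom)

image of 1: -2
image of x: -2x + 4
image of x^2: -2x^2 + 8x - 18
image of x^3: -2x^3 + 12x^2 - 54x + 54
image of x^4: -2x^4 + 16x^3 - 108x^2 + 216x - 162
image of x^5: -2x^5 + 20x^4 - 180x^3 + 540x^2 - 810x + 486
image of x^6: -2x^6 + 24x^5 - 270x^4 + 1080x^3 - 2430x^2 + 2916x - 1458
image of x^7: -2x^7 + 28x^6 - 378x^5 + 1890x^4 - 5670x^3 + 10206x^2 - 10206x + 4374
each image's coordinates form column j of the matrix


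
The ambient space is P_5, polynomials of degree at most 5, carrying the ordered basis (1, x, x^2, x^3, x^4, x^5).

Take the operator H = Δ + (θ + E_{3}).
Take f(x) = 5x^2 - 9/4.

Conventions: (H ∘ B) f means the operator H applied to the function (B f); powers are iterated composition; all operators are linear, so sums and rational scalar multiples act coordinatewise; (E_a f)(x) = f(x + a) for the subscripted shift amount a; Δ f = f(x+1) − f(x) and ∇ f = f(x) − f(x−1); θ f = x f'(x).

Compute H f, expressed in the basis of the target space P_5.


g(x) = 15x^2 + 40x + 191/4

Δ f = 10x + 5
θ f = 10x^2
E_{3} f = 5x^2 + 30x + 171/4
(θ + E_{3}) f = 15x^2 + 30x + 171/4
(Δ + (θ + E_{3})) f = 15x^2 + 40x + 191/4


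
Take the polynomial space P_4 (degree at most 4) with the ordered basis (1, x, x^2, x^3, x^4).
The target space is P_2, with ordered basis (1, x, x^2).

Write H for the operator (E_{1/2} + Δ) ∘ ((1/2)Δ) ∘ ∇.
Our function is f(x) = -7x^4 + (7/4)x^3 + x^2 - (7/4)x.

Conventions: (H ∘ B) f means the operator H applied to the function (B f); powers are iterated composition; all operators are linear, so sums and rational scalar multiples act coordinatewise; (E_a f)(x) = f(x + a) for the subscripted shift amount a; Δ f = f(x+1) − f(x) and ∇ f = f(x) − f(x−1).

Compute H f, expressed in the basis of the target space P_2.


g(x) = -42x^2 - (483/4)x - 405/8

∇ f = -28x^3 + (189/4)x^2 - (125/4)x + 6
Δ ∇ f = -84x^2 + (21/2)x - 12
((1/2)Δ) ∇ f = -42x^2 + (21/4)x - 6
E_{1/2} ((1/2)Δ) ∇ f = -42x^2 - (147/4)x - 111/8
Δ ((1/2)Δ) ∇ f = -84x - 147/4
(E_{1/2} + Δ) ((1/2)Δ) ∇ f = -42x^2 - (483/4)x - 405/8


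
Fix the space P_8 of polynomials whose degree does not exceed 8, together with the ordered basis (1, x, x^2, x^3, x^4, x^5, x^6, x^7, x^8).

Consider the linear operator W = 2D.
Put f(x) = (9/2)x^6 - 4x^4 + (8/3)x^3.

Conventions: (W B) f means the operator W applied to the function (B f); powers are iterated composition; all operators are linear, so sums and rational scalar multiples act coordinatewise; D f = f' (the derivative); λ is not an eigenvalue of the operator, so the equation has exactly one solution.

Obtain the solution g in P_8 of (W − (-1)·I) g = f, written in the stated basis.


write g with unknown coordinates in the stated basis and equate coefficients in (W − (-1)·I) g = f
solving from the highest basis element down gives g = (9/2)x^6 - 54x^5 + 536x^4 - (12856/3)x^3 + 25712x^2 - 102848x + 205696
check: W g = 54x^5 - 540x^4 + 4288x^3 - 25712x^2 + 102848x - 205696
so W g − (-1)·g = (9/2)x^6 - 4x^4 + (8/3)x^3 = f ✓

the image equals g(x) = (9/2)x^6 - 54x^5 + 536x^4 - (12856/3)x^3 + 25712x^2 - 102848x + 205696


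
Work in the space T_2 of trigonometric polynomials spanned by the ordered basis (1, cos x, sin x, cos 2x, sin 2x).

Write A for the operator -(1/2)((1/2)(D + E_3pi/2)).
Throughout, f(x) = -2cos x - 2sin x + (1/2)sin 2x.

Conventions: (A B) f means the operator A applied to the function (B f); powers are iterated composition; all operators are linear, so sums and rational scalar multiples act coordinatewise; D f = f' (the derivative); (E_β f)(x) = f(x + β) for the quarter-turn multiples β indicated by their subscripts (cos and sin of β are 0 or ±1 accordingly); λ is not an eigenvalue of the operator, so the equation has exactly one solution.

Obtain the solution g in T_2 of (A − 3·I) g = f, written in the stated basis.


the result is g(x) = (2/3)cos x + (2/3)sin x + (4/125)cos 2x - (22/125)sin 2x

write g with unknown coordinates in the stated basis and equate coefficients in (A − 3·I) g = f
solving from the highest basis element down gives g = (2/3)cos x + (2/3)sin x + (4/125)cos 2x - (22/125)sin 2x
check: A g = (12/125)cos 2x - (7/250)sin 2x
so A g − 3·g = -2cos x - 2sin x + (1/2)sin 2x = f ✓


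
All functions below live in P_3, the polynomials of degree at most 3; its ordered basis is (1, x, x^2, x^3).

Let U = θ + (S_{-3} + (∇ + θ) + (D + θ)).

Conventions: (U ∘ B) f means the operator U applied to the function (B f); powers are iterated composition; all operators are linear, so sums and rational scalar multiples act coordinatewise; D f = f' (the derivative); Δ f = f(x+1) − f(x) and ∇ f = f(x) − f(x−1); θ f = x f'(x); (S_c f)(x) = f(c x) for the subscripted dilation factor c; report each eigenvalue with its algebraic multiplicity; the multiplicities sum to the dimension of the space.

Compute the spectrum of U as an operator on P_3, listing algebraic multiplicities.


λ = -18 (multiplicity 1), λ = 0 (multiplicity 1), λ = 1 (multiplicity 1), λ = 15 (multiplicity 1)

image of 1: 1
image of x: 2
image of x^2: 15x^2 + 4x - 1
image of x^3: -18x^3 + 6x^2 - 3x + 1
the matrix is upper triangular; its diagonal is (1, 0, 15, -18)
for a triangular matrix the eigenvalues are the diagonal entries, with algebraic multiplicity their repetition count
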